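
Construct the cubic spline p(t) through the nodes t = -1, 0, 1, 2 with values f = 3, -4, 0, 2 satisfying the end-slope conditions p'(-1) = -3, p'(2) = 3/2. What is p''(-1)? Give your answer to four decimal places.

-24.6000

Write m_i for p''(x_i). With h_i = 1, 1, 1 and divided differences Δ_i = -7, 4, 2, the continuity of p' gives the tridiagonal system
  1·m_0 + 4·m_1 + 1·m_2 = 6(Δ_1 - Δ_0) = 66
  1·m_1 + 4·m_2 + 1·m_3 = 6(Δ_2 - Δ_1) = -12
Clamped end conditions give two more equations: 2h_0·m_0 + h_0·m_1 = 6(Δ_0 - p'(-1)) = -24 and h_2·m_2 + 2h_2·m_3 = 6(p'(2) - Δ_2) = -3.
Solving: m_0 = -123/5, m_1 = 126/5, m_2 = -51/5, m_3 = 18/5.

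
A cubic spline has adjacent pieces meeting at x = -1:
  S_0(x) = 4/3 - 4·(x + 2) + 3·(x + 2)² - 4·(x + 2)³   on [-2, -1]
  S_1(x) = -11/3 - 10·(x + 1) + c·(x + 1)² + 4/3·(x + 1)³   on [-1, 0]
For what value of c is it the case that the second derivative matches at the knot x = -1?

-9

S_0''(x) = 6 - 24·(x + 2), so S_0''(-1) = -18. On the right, S_1''(-1) = 2c, so c = -9.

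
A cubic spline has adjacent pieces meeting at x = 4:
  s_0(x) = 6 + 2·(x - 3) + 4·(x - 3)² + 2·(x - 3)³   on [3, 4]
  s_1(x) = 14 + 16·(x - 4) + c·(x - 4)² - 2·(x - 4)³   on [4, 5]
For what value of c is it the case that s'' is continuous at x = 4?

s_0''(x) = 8 + 12·(x - 3), so s_0''(4) = 20. On the right, s_1''(4) = 2c, so c = 10.

10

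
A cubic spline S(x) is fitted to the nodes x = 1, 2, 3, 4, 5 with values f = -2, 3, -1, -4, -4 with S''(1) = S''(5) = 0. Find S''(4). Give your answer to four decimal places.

3.4286

Let m_i = S''(x_i). Step sizes h_i = 1, 1, 1, 1; slopes of the chords Δ_i = (y_(i+1) - y_i)/h_i = 5, -4, -3, 0.
  1·m_0 + 4·m_1 + 1·m_2 = 6(Δ_1 - Δ_0) = -54
  1·m_1 + 4·m_2 + 1·m_3 = 6(Δ_2 - Δ_1) = 6
  1·m_2 + 4·m_3 + 1·m_4 = 6(Δ_3 - Δ_2) = 18
Natural end conditions: m_0 = m_4 = 0.
Solving the tridiagonal system: m_0 = 0, m_1 = -102/7, m_2 = 30/7, m_3 = 24/7, m_4 = 0.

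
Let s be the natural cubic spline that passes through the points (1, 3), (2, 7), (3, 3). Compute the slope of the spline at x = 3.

-6

With σ_i denoting the second derivative at x_i, h_i = 1, 1, and Δ_i = (y_(i+1) − y_i)/h_i = 4, -4:
  1·σ_0 + 4·σ_1 + 1·σ_2 = 6(Δ_1 - Δ_0) = -48
Natural end conditions: σ_0 = σ_2 = 0.
Forward elimination and back-substitution give σ_0 = 0, σ_1 = -12, σ_2 = 0.
On [2, 3], s'(x) = b_1 + 2c_1·(x - 2) + 3d_1·(x - 2)² with b_1 = Δ_1 - h_1(2σ_1 + σ_2)/6 = 0, c_1 = σ_1/2 = -6, d_1 = (σ_2 - σ_1)/(6h_1) = 2. So s'(3) = -6.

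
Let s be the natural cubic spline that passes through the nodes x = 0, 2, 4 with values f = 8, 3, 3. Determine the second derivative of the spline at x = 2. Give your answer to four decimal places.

Put m_i = s'' at the i-th knot. Here h = (2, 2) and Δ = (-5/2, 0), so the interior equations h_(i-1)·m_(i-1) + 2(h_(i-1)+h_i)·m_i + h_i·m_(i+1) = 6(Δ_i − Δ_(i-1)) read
  2·m_0 + 8·m_1 + 2·m_2 = 6(Δ_1 - Δ_0) = 15
Natural end conditions: m_0 = m_2 = 0.
Forward elimination and back-substitution give m_0 = 0, m_1 = 15/8, m_2 = 0.

1.8750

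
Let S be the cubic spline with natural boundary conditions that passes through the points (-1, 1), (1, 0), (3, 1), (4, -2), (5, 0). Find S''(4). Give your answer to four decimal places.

8.9286

Put M_i = S'' at the i-th knot. Here h = (2, 2, 1, 1) and Δ = (-1/2, 1/2, -3, 2), so the interior equations h_(i-1)·M_(i-1) + 2(h_(i-1)+h_i)·M_i + h_i·M_(i+1) = 6(Δ_i − Δ_(i-1)) read
  2·M_0 + 8·M_1 + 2·M_2 = 6(Δ_1 - Δ_0) = 6
  2·M_1 + 6·M_2 + 1·M_3 = 6(Δ_2 - Δ_1) = -21
  1·M_2 + 4·M_3 + 1·M_4 = 6(Δ_3 - Δ_2) = 30
Natural end conditions: M_0 = M_4 = 0.
Solving: M_0 = 0, M_1 = 61/28, M_2 = -40/7, M_3 = 125/14, M_4 = 0.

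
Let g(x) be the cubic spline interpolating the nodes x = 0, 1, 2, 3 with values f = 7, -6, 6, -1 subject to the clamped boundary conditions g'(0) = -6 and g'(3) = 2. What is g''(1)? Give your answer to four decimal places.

Write M_i for g''(x_i). With h_i = 1, 1, 1 and divided differences Δ_i = -13, 12, -7, the continuity of g' gives the tridiagonal system
  1·M_0 + 4·M_1 + 1·M_2 = 6(Δ_1 - Δ_0) = 150
  1·M_1 + 4·M_2 + 1·M_3 = 6(Δ_2 - Δ_1) = -114
Clamped end conditions give two more equations: 2h_0·M_0 + h_0·M_1 = 6(Δ_0 - g'(0)) = -42 and h_2·M_2 + 2h_2·M_3 = 6(g'(3) - Δ_2) = 54.
Solving the tridiagonal system: M_0 = -808/15, M_1 = 986/15, M_2 = -886/15, M_3 = 848/15.

65.7333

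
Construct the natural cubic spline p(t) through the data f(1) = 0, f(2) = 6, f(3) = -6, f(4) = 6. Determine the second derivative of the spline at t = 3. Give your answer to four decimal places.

With M_i denoting the second derivative at x_i, h_i = 1, 1, 1, and Δ_i = (y_(i+1) − y_i)/h_i = 6, -12, 12:
  1·M_0 + 4·M_1 + 1·M_2 = 6(Δ_1 - Δ_0) = -108
  1·M_1 + 4·M_2 + 1·M_3 = 6(Δ_2 - Δ_1) = 144
Natural end conditions: M_0 = M_3 = 0.
Forward elimination and back-substitution give M_0 = 0, M_1 = -192/5, M_2 = 228/5, M_3 = 0.

45.6000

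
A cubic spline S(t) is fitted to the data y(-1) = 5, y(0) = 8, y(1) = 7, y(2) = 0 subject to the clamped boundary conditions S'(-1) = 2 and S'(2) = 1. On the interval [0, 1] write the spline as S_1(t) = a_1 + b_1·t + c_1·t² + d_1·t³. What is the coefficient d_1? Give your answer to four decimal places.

Let m_i = S''(x_i). Step sizes h_i = 1, 1, 1; slopes of the chords Δ_i = (y_(i+1) - y_i)/h_i = 3, -1, -7.
  1·m_0 + 4·m_1 + 1·m_2 = 6(Δ_1 - Δ_0) = -24
  1·m_1 + 4·m_2 + 1·m_3 = 6(Δ_2 - Δ_1) = -36
Clamped end conditions give two more equations: 2h_0·m_0 + h_0·m_1 = 6(Δ_0 - S'(-1)) = 6 and h_2·m_2 + 2h_2·m_3 = 6(S'(2) - Δ_2) = 48.
Hence m_0 = 68/15, m_1 = -46/15, m_2 = -244/15, m_3 = 482/15.
On [0, 1], with S_1(t) = a_1 + b_1·t + c_1·t² + d_1·t³: c_1 = m_1/2 = -23/15, d_1 = (m_2 - m_1)/(6h_1) = -11/5, b_1 = Δ_1 - h_1(2m_1 + m_2)/6 = 41/15.

-2.2000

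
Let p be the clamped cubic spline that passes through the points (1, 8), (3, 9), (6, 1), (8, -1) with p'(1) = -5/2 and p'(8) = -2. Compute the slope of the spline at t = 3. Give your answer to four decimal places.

Write m_i for p''(x_i). With h_i = 2, 3, 2 and divided differences Δ_i = 1/2, -8/3, -1, the continuity of p' gives the tridiagonal system
  2·m_0 + 10·m_1 + 3·m_2 = 6(Δ_1 - Δ_0) = -19
  3·m_1 + 10·m_2 + 2·m_3 = 6(Δ_2 - Δ_1) = 10
Clamped end conditions give two more equations: 2h_0·m_0 + h_0·m_1 = 6(Δ_0 - p'(1)) = 18 and h_2·m_2 + 2h_2·m_3 = 6(p'(8) - Δ_2) = -6.
Hence m_0 = 313/48, m_1 = -97/24, m_2 = 67/24, m_3 = -139/48.
On [3, 6], p'(t) = b_1 + 2c_1·(t - 3) + 3d_1·(t - 3)² with b_1 = Δ_1 - h_1(2m_1 + m_2)/6 = -1/48, c_1 = m_1/2 = -97/48, d_1 = (m_2 - m_1)/(6h_1) = 41/108. So p'(3) = -1/48.

-0.0208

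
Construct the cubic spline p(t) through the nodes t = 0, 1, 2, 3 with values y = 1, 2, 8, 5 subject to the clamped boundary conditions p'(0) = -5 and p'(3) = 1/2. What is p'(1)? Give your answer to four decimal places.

Put m_i = p'' at the i-th knot. Here h = (1, 1, 1) and Δ = (1, 6, -3), so the interior equations h_(i-1)·m_(i-1) + 2(h_(i-1)+h_i)·m_i + h_i·m_(i+1) = 6(Δ_i − Δ_(i-1)) read
  1·m_0 + 4·m_1 + 1·m_2 = 6(Δ_1 - Δ_0) = 30
  1·m_1 + 4·m_2 + 1·m_3 = 6(Δ_2 - Δ_1) = -54
Clamped end conditions give two more equations: 2h_0·m_0 + h_0·m_1 = 6(Δ_0 - p'(0)) = 36 and h_2·m_2 + 2h_2·m_3 = 6(p'(3) - Δ_2) = 21.
Forward elimination and back-substitution give m_0 = 199/15, m_1 = 142/15, m_2 = -317/15, m_3 = 316/15.
On [1, 2], p'(t) = b_1 + 2c_1·(t - 1) + 3d_1·(t - 1)² with b_1 = Δ_1 - h_1(2m_1 + m_2)/6 = 191/30, c_1 = m_1/2 = 71/15, d_1 = (m_2 - m_1)/(6h_1) = -51/10. So p'(1) = 191/30.

6.3667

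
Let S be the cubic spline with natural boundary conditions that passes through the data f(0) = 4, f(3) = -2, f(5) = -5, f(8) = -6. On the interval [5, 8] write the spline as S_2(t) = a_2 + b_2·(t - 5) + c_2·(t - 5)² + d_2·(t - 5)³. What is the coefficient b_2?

-1

Let M_i = S''(x_i). Step sizes h_i = 3, 2, 3; slopes of the chords Δ_i = (y_(i+1) - y_i)/h_i = -2, -3/2, -1/3.
  3·M_0 + 10·M_1 + 2·M_2 = 6(Δ_1 - Δ_0) = 3
  2·M_1 + 10·M_2 + 3·M_3 = 6(Δ_2 - Δ_1) = 7
Natural end conditions: M_0 = M_3 = 0.
Solving: M_0 = 0, M_1 = 1/6, M_2 = 2/3, M_3 = 0.
On [5, 8], with S_2(t) = a_2 + b_2·(t - 5) + c_2·(t - 5)² + d_2·(t - 5)³: c_2 = M_2/2 = 1/3, d_2 = (M_3 - M_2)/(6h_2) = -1/27, b_2 = Δ_2 - h_2(2M_2 + M_3)/6 = -1.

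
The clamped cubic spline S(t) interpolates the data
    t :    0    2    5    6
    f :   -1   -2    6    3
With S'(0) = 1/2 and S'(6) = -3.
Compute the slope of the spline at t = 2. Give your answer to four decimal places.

1.2821

Write M_i for S''(x_i). With h_i = 2, 3, 1 and divided differences Δ_i = -1/2, 8/3, -3, the continuity of S' gives the tridiagonal system
  2·M_0 + 10·M_1 + 3·M_2 = 6(Δ_1 - Δ_0) = 19
  3·M_1 + 8·M_2 + 1·M_3 = 6(Δ_2 - Δ_1) = -34
Clamped end conditions give two more equations: 2h_0·M_0 + h_0·M_1 = 6(Δ_0 - S'(0)) = -6 and h_2·M_2 + 2h_2·M_3 = 6(S'(6) - Δ_2) = 0.
Hence M_0 = -295/78, M_1 = 178/39, M_2 = -248/39, M_3 = 124/39.
On [2, 5], S'(t) = b_1 + 2c_1·(t - 2) + 3d_1·(t - 2)² with b_1 = Δ_1 - h_1(2M_1 + M_2)/6 = 50/39, c_1 = M_1/2 = 89/39, d_1 = (M_2 - M_1)/(6h_1) = -71/117. So S'(2) = 50/39.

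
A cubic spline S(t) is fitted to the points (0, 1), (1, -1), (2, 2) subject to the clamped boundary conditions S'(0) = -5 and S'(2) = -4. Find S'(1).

3

Let σ_i = S''(x_i). Step sizes h_i = 1, 1; slopes of the chords Δ_i = (y_(i+1) - y_i)/h_i = -2, 3.
  1·σ_0 + 4·σ_1 + 1·σ_2 = 6(Δ_1 - Δ_0) = 30
Clamped end conditions give two more equations: 2h_0·σ_0 + h_0·σ_1 = 6(Δ_0 - S'(0)) = 18 and h_1·σ_1 + 2h_1·σ_2 = 6(S'(2) - Δ_1) = -42.
Solving the tridiagonal system: σ_0 = 2, σ_1 = 14, σ_2 = -28.
On [1, 2], S'(t) = b_1 + 2c_1·(t - 1) + 3d_1·(t - 1)² with b_1 = Δ_1 - h_1(2σ_1 + σ_2)/6 = 3, c_1 = σ_1/2 = 7, d_1 = (σ_2 - σ_1)/(6h_1) = -7. So S'(1) = 3.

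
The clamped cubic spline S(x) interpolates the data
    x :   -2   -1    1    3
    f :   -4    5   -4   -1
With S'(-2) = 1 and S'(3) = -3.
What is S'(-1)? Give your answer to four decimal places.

With M_i denoting the second derivative at x_i, h_i = 1, 2, 2, and Δ_i = (y_(i+1) − y_i)/h_i = 9, -9/2, 3/2:
  1·M_0 + 6·M_1 + 2·M_2 = 6(Δ_1 - Δ_0) = -81
  2·M_1 + 8·M_2 + 2·M_3 = 6(Δ_2 - Δ_1) = 36
Clamped end conditions give two more equations: 2h_0·M_0 + h_0·M_1 = 6(Δ_0 - S'(-2)) = 48 and h_2·M_2 + 2h_2·M_3 = 6(S'(3) - Δ_2) = -27.
Solving the tridiagonal system: M_0 = 830/23, M_1 = -556/23, M_2 = 643/46, M_3 = -316/23.
On [-1, 1], S'(x) = b_1 + 2c_1·(x + 1) + 3d_1·(x + 1)² with b_1 = Δ_1 - h_1(2M_1 + M_2)/6 = 160/23, c_1 = M_1/2 = -278/23, d_1 = (M_2 - M_1)/(6h_1) = 585/184. So S'(-1) = 160/23.

6.9565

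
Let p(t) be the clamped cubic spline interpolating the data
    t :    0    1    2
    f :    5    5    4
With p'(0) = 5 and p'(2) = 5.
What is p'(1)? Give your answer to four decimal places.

Write M_i for p''(x_i). With h_i = 1, 1 and divided differences Δ_i = 0, -1, the continuity of p' gives the tridiagonal system
  1·M_0 + 4·M_1 + 1·M_2 = 6(Δ_1 - Δ_0) = -6
Clamped end conditions give two more equations: 2h_0·M_0 + h_0·M_1 = 6(Δ_0 - p'(0)) = -30 and h_1·M_1 + 2h_1·M_2 = 6(p'(2) - Δ_1) = 36.
Solving: M_0 = -27/2, M_1 = -3, M_2 = 39/2.
On [1, 2], p'(t) = b_1 + 2c_1·(t - 1) + 3d_1·(t - 1)² with b_1 = Δ_1 - h_1(2M_1 + M_2)/6 = -13/4, c_1 = M_1/2 = -3/2, d_1 = (M_2 - M_1)/(6h_1) = 15/4. So p'(1) = -13/4.

-3.2500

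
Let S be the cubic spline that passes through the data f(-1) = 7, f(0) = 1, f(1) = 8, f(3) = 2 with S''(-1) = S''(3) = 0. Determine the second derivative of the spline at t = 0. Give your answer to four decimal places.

With σ_i denoting the second derivative at x_i, h_i = 1, 1, 2, and Δ_i = (y_(i+1) − y_i)/h_i = -6, 7, -3:
  1·σ_0 + 4·σ_1 + 1·σ_2 = 6(Δ_1 - Δ_0) = 78
  1·σ_1 + 6·σ_2 + 2·σ_3 = 6(Δ_2 - Δ_1) = -60
Natural end conditions: σ_0 = σ_3 = 0.
Solving the tridiagonal system: σ_0 = 0, σ_1 = 528/23, σ_2 = -318/23, σ_3 = 0.

22.9565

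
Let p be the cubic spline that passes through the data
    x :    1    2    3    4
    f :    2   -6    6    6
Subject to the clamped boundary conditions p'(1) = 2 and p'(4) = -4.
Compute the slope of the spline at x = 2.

0

Let M_i = p''(x_i). Step sizes h_i = 1, 1, 1; slopes of the chords Δ_i = (y_(i+1) - y_i)/h_i = -8, 12, 0.
  1·M_0 + 4·M_1 + 1·M_2 = 6(Δ_1 - Δ_0) = 120
  1·M_1 + 4·M_2 + 1·M_3 = 6(Δ_2 - Δ_1) = -72
Clamped end conditions give two more equations: 2h_0·M_0 + h_0·M_1 = 6(Δ_0 - p'(1)) = -60 and h_2·M_2 + 2h_2·M_3 = 6(p'(4) - Δ_2) = -24.
Solving the tridiagonal system: M_0 = -56, M_1 = 52, M_2 = -32, M_3 = 4.
On [2, 3], p'(x) = b_1 + 2c_1·(x - 2) + 3d_1·(x - 2)² with b_1 = Δ_1 - h_1(2M_1 + M_2)/6 = 0, c_1 = M_1/2 = 26, d_1 = (M_2 - M_1)/(6h_1) = -14. So p'(2) = 0.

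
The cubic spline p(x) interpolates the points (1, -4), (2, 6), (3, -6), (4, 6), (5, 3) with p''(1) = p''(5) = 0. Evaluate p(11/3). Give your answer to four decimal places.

With m_i denoting the second derivative at x_i, h_i = 1, 1, 1, 1, and Δ_i = (y_(i+1) − y_i)/h_i = 10, -12, 12, -3:
  1·m_0 + 4·m_1 + 1·m_2 = 6(Δ_1 - Δ_0) = -132
  1·m_1 + 4·m_2 + 1·m_3 = 6(Δ_2 - Δ_1) = 144
  1·m_2 + 4·m_3 + 1·m_4 = 6(Δ_3 - Δ_2) = -90
Natural end conditions: m_0 = m_4 = 0.
Solving: m_0 = 0, m_1 = -189/4, m_2 = 57, m_3 = -147/4, m_4 = 0.
On [3, 4], p(x) = -6 - 7/8·(x - 3) + 57/2·(x - 3)² - 125/8·(x - 3)³.
With (x - 3) = 2/3: p(11/3) = 157/108.

1.4537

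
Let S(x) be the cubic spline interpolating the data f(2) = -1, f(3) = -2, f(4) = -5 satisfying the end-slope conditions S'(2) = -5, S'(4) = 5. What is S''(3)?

-16

Let σ_i = S''(x_i). Step sizes h_i = 1, 1; slopes of the chords Δ_i = (y_(i+1) - y_i)/h_i = -1, -3.
  1·σ_0 + 4·σ_1 + 1·σ_2 = 6(Δ_1 - Δ_0) = -12
Clamped end conditions give two more equations: 2h_0·σ_0 + h_0·σ_1 = 6(Δ_0 - S'(2)) = 24 and h_1·σ_1 + 2h_1·σ_2 = 6(S'(4) - Δ_1) = 48.
Forward elimination and back-substitution give σ_0 = 20, σ_1 = -16, σ_2 = 32.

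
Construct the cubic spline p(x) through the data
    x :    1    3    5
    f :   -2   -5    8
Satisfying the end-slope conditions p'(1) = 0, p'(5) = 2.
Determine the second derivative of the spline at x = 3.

With m_i denoting the second derivative at x_i, h_i = 2, 2, and Δ_i = (y_(i+1) − y_i)/h_i = -3/2, 13/2:
  2·m_0 + 8·m_1 + 2·m_2 = 6(Δ_1 - Δ_0) = 48
Clamped end conditions give two more equations: 2h_0·m_0 + h_0·m_1 = 6(Δ_0 - p'(1)) = -9 and h_1·m_1 + 2h_1·m_2 = 6(p'(5) - Δ_1) = -27.
Solving the tridiagonal system: m_0 = -31/4, m_1 = 11, m_2 = -49/4.

11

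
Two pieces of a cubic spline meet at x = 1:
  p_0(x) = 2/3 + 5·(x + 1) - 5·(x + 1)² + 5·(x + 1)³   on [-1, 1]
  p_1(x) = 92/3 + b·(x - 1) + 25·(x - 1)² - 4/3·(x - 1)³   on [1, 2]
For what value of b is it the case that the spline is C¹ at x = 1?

45

p_0'(x) = 5 - 10·(x + 1) + 15·(x + 1)², so p_0'(1) = 45. On the right, p_1'(1) = b, so b = 45.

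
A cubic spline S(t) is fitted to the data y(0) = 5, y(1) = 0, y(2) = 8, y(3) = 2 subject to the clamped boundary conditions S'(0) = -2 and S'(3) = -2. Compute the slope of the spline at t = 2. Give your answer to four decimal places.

1.4000

Put M_i = S'' at the i-th knot. Here h = (1, 1, 1) and Δ = (-5, 8, -6), so the interior equations h_(i-1)·M_(i-1) + 2(h_(i-1)+h_i)·M_i + h_i·M_(i+1) = 6(Δ_i − Δ_(i-1)) read
  1·M_0 + 4·M_1 + 1·M_2 = 6(Δ_1 - Δ_0) = 78
  1·M_1 + 4·M_2 + 1·M_3 = 6(Δ_2 - Δ_1) = -84
Clamped end conditions give two more equations: 2h_0·M_0 + h_0·M_1 = 6(Δ_0 - S'(0)) = -18 and h_2·M_2 + 2h_2·M_3 = 6(S'(3) - Δ_2) = 24.
Solving: M_0 = -134/5, M_1 = 178/5, M_2 = -188/5, M_3 = 154/5.
On [2, 3], S'(t) = b_2 + 2c_2·(t - 2) + 3d_2·(t - 2)² with b_2 = Δ_2 - h_2(2M_2 + M_3)/6 = 7/5, c_2 = M_2/2 = -94/5, d_2 = (M_3 - M_2)/(6h_2) = 57/5. So S'(2) = 7/5.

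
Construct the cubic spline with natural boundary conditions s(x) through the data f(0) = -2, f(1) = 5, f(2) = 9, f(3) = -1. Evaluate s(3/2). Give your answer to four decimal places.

8.2750

Let σ_i = s''(x_i). Step sizes h_i = 1, 1, 1; slopes of the chords Δ_i = (y_(i+1) - y_i)/h_i = 7, 4, -10.
  1·σ_0 + 4·σ_1 + 1·σ_2 = 6(Δ_1 - Δ_0) = -18
  1·σ_1 + 4·σ_2 + 1·σ_3 = 6(Δ_2 - Δ_1) = -84
Natural end conditions: σ_0 = σ_3 = 0.
Solving: σ_0 = 0, σ_1 = 4/5, σ_2 = -106/5, σ_3 = 0.
On [1, 2], s(x) = 5 + 109/15·(x - 1) + 2/5·(x - 1)² - 11/3·(x - 1)³.
With (x - 1) = 1/2: s(3/2) = 331/40.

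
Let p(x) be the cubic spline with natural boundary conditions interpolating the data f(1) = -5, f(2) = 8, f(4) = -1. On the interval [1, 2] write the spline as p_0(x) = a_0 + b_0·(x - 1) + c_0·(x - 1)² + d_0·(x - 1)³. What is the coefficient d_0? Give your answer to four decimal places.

Write M_i for p''(x_i). With h_i = 1, 2 and divided differences Δ_i = 13, -9/2, the continuity of p' gives the tridiagonal system
  1·M_0 + 6·M_1 + 2·M_2 = 6(Δ_1 - Δ_0) = -105
Natural end conditions: M_0 = M_2 = 0.
Solving: M_0 = 0, M_1 = -35/2, M_2 = 0.
On [1, 2], with p_0(x) = a_0 + b_0·(x - 1) + c_0·(x - 1)² + d_0·(x - 1)³: c_0 = M_0/2 = 0, d_0 = (M_1 - M_0)/(6h_0) = -35/12, b_0 = Δ_0 - h_0(2M_0 + M_1)/6 = 191/12.

-2.9167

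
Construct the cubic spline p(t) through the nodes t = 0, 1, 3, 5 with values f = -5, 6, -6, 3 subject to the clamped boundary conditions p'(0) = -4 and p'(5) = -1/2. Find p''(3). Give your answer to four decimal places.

With M_i denoting the second derivative at x_i, h_i = 1, 2, 2, and Δ_i = (y_(i+1) − y_i)/h_i = 11, -6, 9/2:
  1·M_0 + 6·M_1 + 2·M_2 = 6(Δ_1 - Δ_0) = -102
  2·M_1 + 8·M_2 + 2·M_3 = 6(Δ_2 - Δ_1) = 63
Clamped end conditions give two more equations: 2h_0·M_0 + h_0·M_1 = 6(Δ_0 - p'(0)) = 90 and h_2·M_2 + 2h_2·M_3 = 6(p'(5) - Δ_2) = -30.
Hence M_0 = 1430/23, M_1 = -790/23, M_2 = 482/23, M_3 = -827/46.

20.9565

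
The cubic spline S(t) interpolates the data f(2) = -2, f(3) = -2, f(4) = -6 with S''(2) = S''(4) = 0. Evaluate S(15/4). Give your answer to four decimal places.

Put M_i = S'' at the i-th knot. Here h = (1, 1) and Δ = (0, -4), so the interior equations h_(i-1)·M_(i-1) + 2(h_(i-1)+h_i)·M_i + h_i·M_(i+1) = 6(Δ_i − Δ_(i-1)) read
  1·M_0 + 4·M_1 + 1·M_2 = 6(Δ_1 - Δ_0) = -24
Natural end conditions: M_0 = M_2 = 0.
Solving: M_0 = 0, M_1 = -6, M_2 = 0.
On [3, 4], S(t) = -2 - 2·(t - 3) - 3·(t - 3)² + 1·(t - 3)³.
With (t - 3) = 3/4: S(15/4) = -305/64.

-4.7656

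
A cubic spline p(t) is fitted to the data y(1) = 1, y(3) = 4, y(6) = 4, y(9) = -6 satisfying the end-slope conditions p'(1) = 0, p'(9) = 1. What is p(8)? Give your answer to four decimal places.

-4.5741

Write M_i for p''(x_i). With h_i = 2, 3, 3 and divided differences Δ_i = 3/2, 0, -10/3, the continuity of p' gives the tridiagonal system
  2·M_0 + 10·M_1 + 3·M_2 = 6(Δ_1 - Δ_0) = -9
  3·M_1 + 12·M_2 + 3·M_3 = 6(Δ_2 - Δ_1) = -20
Clamped end conditions give two more equations: 2h_0·M_0 + h_0·M_1 = 6(Δ_0 - p'(1)) = 9 and h_2·M_2 + 2h_2·M_3 = 6(p'(9) - Δ_2) = 26.
Solving: M_0 = 5/2, M_1 = -1/2, M_2 = -3, M_3 = 35/6.
On [6, 9], p(t) = 4 - 13/4·(t - 6) - 3/2·(t - 6)² + 53/108·(t - 6)³.
With (t - 6) = 2: p(8) = -247/54.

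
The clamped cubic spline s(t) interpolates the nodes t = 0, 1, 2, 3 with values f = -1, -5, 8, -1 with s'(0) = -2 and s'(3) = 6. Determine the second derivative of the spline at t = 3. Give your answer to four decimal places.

Put M_i = s'' at the i-th knot. Here h = (1, 1, 1) and Δ = (-4, 13, -9), so the interior equations h_(i-1)·M_(i-1) + 2(h_(i-1)+h_i)·M_i + h_i·M_(i+1) = 6(Δ_i − Δ_(i-1)) read
  1·M_0 + 4·M_1 + 1·M_2 = 6(Δ_1 - Δ_0) = 102
  1·M_1 + 4·M_2 + 1·M_3 = 6(Δ_2 - Δ_1) = -132
Clamped end conditions give two more equations: 2h_0·M_0 + h_0·M_1 = 6(Δ_0 - s'(0)) = -12 and h_2·M_2 + 2h_2·M_3 = 6(s'(3) - Δ_2) = 90.
Forward elimination and back-substitution give M_0 = -92/3, M_1 = 148/3, M_2 = -194/3, M_3 = 232/3.

77.3333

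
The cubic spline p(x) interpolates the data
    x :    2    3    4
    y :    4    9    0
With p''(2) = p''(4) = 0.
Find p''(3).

-21

Write σ_i for p''(x_i). With h_i = 1, 1 and divided differences Δ_i = 5, -9, the continuity of p' gives the tridiagonal system
  1·σ_0 + 4·σ_1 + 1·σ_2 = 6(Δ_1 - Δ_0) = -84
Natural end conditions: σ_0 = σ_2 = 0.
Solving: σ_0 = 0, σ_1 = -21, σ_2 = 0.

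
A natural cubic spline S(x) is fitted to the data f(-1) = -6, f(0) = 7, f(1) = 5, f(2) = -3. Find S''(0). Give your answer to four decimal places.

Write σ_i for S''(x_i). With h_i = 1, 1, 1 and divided differences Δ_i = 13, -2, -8, the continuity of S' gives the tridiagonal system
  1·σ_0 + 4·σ_1 + 1·σ_2 = 6(Δ_1 - Δ_0) = -90
  1·σ_1 + 4·σ_2 + 1·σ_3 = 6(Δ_2 - Δ_1) = -36
Natural end conditions: σ_0 = σ_3 = 0.
Hence σ_0 = 0, σ_1 = -108/5, σ_2 = -18/5, σ_3 = 0.

-21.6000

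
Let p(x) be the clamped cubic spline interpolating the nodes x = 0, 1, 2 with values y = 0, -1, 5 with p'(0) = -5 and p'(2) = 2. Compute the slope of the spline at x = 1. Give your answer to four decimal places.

Write σ_i for p''(x_i). With h_i = 1, 1 and divided differences Δ_i = -1, 6, the continuity of p' gives the tridiagonal system
  1·σ_0 + 4·σ_1 + 1·σ_2 = 6(Δ_1 - Δ_0) = 42
Clamped end conditions give two more equations: 2h_0·σ_0 + h_0·σ_1 = 6(Δ_0 - p'(0)) = 24 and h_1·σ_1 + 2h_1·σ_2 = 6(p'(2) - Δ_1) = -24.
Solving: σ_0 = 5, σ_1 = 14, σ_2 = -19.
On [1, 2], p'(x) = b_1 + 2c_1·(x - 1) + 3d_1·(x - 1)² with b_1 = Δ_1 - h_1(2σ_1 + σ_2)/6 = 9/2, c_1 = σ_1/2 = 7, d_1 = (σ_2 - σ_1)/(6h_1) = -11/2. So p'(1) = 9/2.

4.5000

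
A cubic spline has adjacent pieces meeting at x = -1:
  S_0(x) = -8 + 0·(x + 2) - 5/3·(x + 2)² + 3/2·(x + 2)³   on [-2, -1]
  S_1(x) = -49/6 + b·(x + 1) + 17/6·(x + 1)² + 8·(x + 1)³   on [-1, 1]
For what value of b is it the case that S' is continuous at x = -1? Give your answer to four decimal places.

1.1667

S_0'(x) = 0 - 10/3·(x + 2) + 9/2·(x + 2)², so S_0'(-1) = 7/6. On the right, S_1'(-1) = b, so b = 7/6.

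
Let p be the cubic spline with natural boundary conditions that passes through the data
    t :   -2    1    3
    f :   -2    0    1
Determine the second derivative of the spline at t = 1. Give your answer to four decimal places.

-0.1000

Put m_i = p'' at the i-th knot. Here h = (3, 2) and Δ = (2/3, 1/2), so the interior equations h_(i-1)·m_(i-1) + 2(h_(i-1)+h_i)·m_i + h_i·m_(i+1) = 6(Δ_i − Δ_(i-1)) read
  3·m_0 + 10·m_1 + 2·m_2 = 6(Δ_1 - Δ_0) = -1
Natural end conditions: m_0 = m_2 = 0.
Solving: m_0 = 0, m_1 = -1/10, m_2 = 0.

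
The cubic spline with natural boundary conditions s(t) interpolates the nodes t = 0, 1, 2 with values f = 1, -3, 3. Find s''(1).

Put m_i = s'' at the i-th knot. Here h = (1, 1) and Δ = (-4, 6), so the interior equations h_(i-1)·m_(i-1) + 2(h_(i-1)+h_i)·m_i + h_i·m_(i+1) = 6(Δ_i − Δ_(i-1)) read
  1·m_0 + 4·m_1 + 1·m_2 = 6(Δ_1 - Δ_0) = 60
Natural end conditions: m_0 = m_2 = 0.
Solving: m_0 = 0, m_1 = 15, m_2 = 0.

15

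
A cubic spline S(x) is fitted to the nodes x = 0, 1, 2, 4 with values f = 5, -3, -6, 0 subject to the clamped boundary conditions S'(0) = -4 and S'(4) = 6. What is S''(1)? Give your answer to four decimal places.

11.0909

With σ_i denoting the second derivative at x_i, h_i = 1, 1, 2, and Δ_i = (y_(i+1) − y_i)/h_i = -8, -3, 3:
  1·σ_0 + 4·σ_1 + 1·σ_2 = 6(Δ_1 - Δ_0) = 30
  1·σ_1 + 6·σ_2 + 2·σ_3 = 6(Δ_2 - Δ_1) = 36
Clamped end conditions give two more equations: 2h_0·σ_0 + h_0·σ_1 = 6(Δ_0 - S'(0)) = -24 and h_2·σ_2 + 2h_2·σ_3 = 6(S'(4) - Δ_2) = 18.
Solving the tridiagonal system: σ_0 = -193/11, σ_1 = 122/11, σ_2 = 35/11, σ_3 = 32/11.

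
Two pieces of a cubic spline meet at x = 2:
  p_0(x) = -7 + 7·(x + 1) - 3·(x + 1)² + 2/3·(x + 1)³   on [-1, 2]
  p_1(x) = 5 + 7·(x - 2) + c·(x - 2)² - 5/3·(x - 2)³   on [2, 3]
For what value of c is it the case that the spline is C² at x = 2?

p_0''(x) = -6 + 4·(x + 1), so p_0''(2) = 6. On the right, p_1''(2) = 2c, so c = 3.

3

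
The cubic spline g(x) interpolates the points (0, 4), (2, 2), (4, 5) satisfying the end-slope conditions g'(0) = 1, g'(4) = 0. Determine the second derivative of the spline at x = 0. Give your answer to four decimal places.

Let M_i = g''(x_i). Step sizes h_i = 2, 2; slopes of the chords Δ_i = (y_(i+1) - y_i)/h_i = -1, 3/2.
  2·M_0 + 8·M_1 + 2·M_2 = 6(Δ_1 - Δ_0) = 15
Clamped end conditions give two more equations: 2h_0·M_0 + h_0·M_1 = 6(Δ_0 - g'(0)) = -12 and h_1·M_1 + 2h_1·M_2 = 6(g'(4) - Δ_1) = -9.
Solving: M_0 = -41/8, M_1 = 17/4, M_2 = -35/8.

-5.1250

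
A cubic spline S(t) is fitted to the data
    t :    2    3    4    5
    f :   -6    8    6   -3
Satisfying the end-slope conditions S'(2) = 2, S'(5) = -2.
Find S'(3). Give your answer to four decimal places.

Let σ_i = S''(x_i). Step sizes h_i = 1, 1, 1; slopes of the chords Δ_i = (y_(i+1) - y_i)/h_i = 14, -2, -9.
  1·σ_0 + 4·σ_1 + 1·σ_2 = 6(Δ_1 - Δ_0) = -96
  1·σ_1 + 4·σ_2 + 1·σ_3 = 6(Δ_2 - Δ_1) = -42
Clamped end conditions give two more equations: 2h_0·σ_0 + h_0·σ_1 = 6(Δ_0 - S'(2)) = 72 and h_2·σ_2 + 2h_2·σ_3 = 6(S'(5) - Δ_2) = 42.
Forward elimination and back-substitution give σ_0 = 806/15, σ_1 = -532/15, σ_2 = -118/15, σ_3 = 374/15.
On [3, 4], S'(t) = b_1 + 2c_1·(t - 3) + 3d_1·(t - 3)² with b_1 = Δ_1 - h_1(2σ_1 + σ_2)/6 = 167/15, c_1 = σ_1/2 = -266/15, d_1 = (σ_2 - σ_1)/(6h_1) = 23/5. So S'(3) = 167/15.

11.1333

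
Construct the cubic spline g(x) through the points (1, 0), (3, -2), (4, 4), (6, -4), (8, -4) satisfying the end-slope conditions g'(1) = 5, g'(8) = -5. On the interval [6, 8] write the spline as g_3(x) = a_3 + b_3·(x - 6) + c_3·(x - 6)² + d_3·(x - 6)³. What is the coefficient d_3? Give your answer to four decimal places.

Let M_i = g''(x_i). Step sizes h_i = 2, 1, 2, 2; slopes of the chords Δ_i = (y_(i+1) - y_i)/h_i = -1, 6, -4, 0.
  2·M_0 + 6·M_1 + 1·M_2 = 6(Δ_1 - Δ_0) = 42
  1·M_1 + 6·M_2 + 2·M_3 = 6(Δ_2 - Δ_1) = -60
  2·M_2 + 8·M_3 + 2·M_4 = 6(Δ_3 - Δ_2) = 24
Clamped end conditions give two more equations: 2h_0·M_0 + h_0·M_1 = 6(Δ_0 - g'(1)) = -36 and h_3·M_3 + 2h_3·M_4 = 6(g'(8) - Δ_3) = -30.
Hence M_0 = -1012/61, M_1 = 926/61, M_2 = -970/61, M_3 = 617/61, M_4 = -766/61.
On [6, 8], with g_3(x) = a_3 + b_3·(x - 6) + c_3·(x - 6)² + d_3·(x - 6)³: c_3 = M_3/2 = 617/122, d_3 = (M_4 - M_3)/(6h_3) = -461/244, b_3 = Δ_3 - h_3(2M_3 + M_4)/6 = -156/61.

-1.8893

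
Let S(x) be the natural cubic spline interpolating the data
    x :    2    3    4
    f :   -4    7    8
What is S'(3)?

6

Put σ_i = S'' at the i-th knot. Here h = (1, 1) and Δ = (11, 1), so the interior equations h_(i-1)·σ_(i-1) + 2(h_(i-1)+h_i)·σ_i + h_i·σ_(i+1) = 6(Δ_i − Δ_(i-1)) read
  1·σ_0 + 4·σ_1 + 1·σ_2 = 6(Δ_1 - Δ_0) = -60
Natural end conditions: σ_0 = σ_2 = 0.
Hence σ_0 = 0, σ_1 = -15, σ_2 = 0.
On [3, 4], S'(x) = b_1 + 2c_1·(x - 3) + 3d_1·(x - 3)² with b_1 = Δ_1 - h_1(2σ_1 + σ_2)/6 = 6, c_1 = σ_1/2 = -15/2, d_1 = (σ_2 - σ_1)/(6h_1) = 5/2. So S'(3) = 6.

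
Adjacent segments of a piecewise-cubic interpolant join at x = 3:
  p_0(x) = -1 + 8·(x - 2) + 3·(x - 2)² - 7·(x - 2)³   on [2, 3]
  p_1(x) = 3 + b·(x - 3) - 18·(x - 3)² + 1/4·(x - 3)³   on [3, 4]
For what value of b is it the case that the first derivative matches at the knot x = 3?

-7

p_0'(x) = 8 + 6·(x - 2) - 21·(x - 2)², so p_0'(3) = -7. On the right, p_1'(3) = b, so b = -7.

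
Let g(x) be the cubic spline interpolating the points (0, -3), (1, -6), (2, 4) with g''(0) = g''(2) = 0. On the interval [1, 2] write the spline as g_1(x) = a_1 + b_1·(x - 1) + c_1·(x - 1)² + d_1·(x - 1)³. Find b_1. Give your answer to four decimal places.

Put M_i = g'' at the i-th knot. Here h = (1, 1) and Δ = (-3, 10), so the interior equations h_(i-1)·M_(i-1) + 2(h_(i-1)+h_i)·M_i + h_i·M_(i+1) = 6(Δ_i − Δ_(i-1)) read
  1·M_0 + 4·M_1 + 1·M_2 = 6(Δ_1 - Δ_0) = 78
Natural end conditions: M_0 = M_2 = 0.
Solving: M_0 = 0, M_1 = 39/2, M_2 = 0.
On [1, 2], with g_1(x) = a_1 + b_1·(x - 1) + c_1·(x - 1)² + d_1·(x - 1)³: c_1 = M_1/2 = 39/4, d_1 = (M_2 - M_1)/(6h_1) = -13/4, b_1 = Δ_1 - h_1(2M_1 + M_2)/6 = 7/2.

3.5000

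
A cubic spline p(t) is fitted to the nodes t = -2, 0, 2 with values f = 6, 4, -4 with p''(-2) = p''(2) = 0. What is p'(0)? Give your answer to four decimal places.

-2.5000

Put m_i = p'' at the i-th knot. Here h = (2, 2) and Δ = (-1, -4), so the interior equations h_(i-1)·m_(i-1) + 2(h_(i-1)+h_i)·m_i + h_i·m_(i+1) = 6(Δ_i − Δ_(i-1)) read
  2·m_0 + 8·m_1 + 2·m_2 = 6(Δ_1 - Δ_0) = -18
Natural end conditions: m_0 = m_2 = 0.
Solving: m_0 = 0, m_1 = -9/4, m_2 = 0.
On [0, 2], p'(t) = b_1 + 2c_1·t + 3d_1·t² with b_1 = Δ_1 - h_1(2m_1 + m_2)/6 = -5/2, c_1 = m_1/2 = -9/8, d_1 = (m_2 - m_1)/(6h_1) = 3/16. So p'(0) = -5/2.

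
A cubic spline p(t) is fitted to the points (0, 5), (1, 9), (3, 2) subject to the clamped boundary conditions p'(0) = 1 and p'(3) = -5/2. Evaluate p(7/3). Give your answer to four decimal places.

Write M_i for p''(x_i). With h_i = 1, 2 and divided differences Δ_i = 4, -7/2, the continuity of p' gives the tridiagonal system
  1·M_0 + 6·M_1 + 2·M_2 = 6(Δ_1 - Δ_0) = -45
Clamped end conditions give two more equations: 2h_0·M_0 + h_0·M_1 = 6(Δ_0 - p'(0)) = 18 and h_1·M_1 + 2h_1·M_2 = 6(p'(3) - Δ_1) = 6.
Forward elimination and back-substitution give M_0 = 46/3, M_1 = -38/3, M_2 = 47/6.
On [1, 3], p(t) = 9 + 7/3·(t - 1) - 19/3·(t - 1)² + 41/24·(t - 1)³.
With (t - 1) = 4/3: p(7/3) = 397/81.

4.9012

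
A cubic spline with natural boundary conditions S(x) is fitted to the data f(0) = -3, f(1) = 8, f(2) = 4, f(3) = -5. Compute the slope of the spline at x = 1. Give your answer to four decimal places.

With M_i denoting the second derivative at x_i, h_i = 1, 1, 1, and Δ_i = (y_(i+1) − y_i)/h_i = 11, -4, -9:
  1·M_0 + 4·M_1 + 1·M_2 = 6(Δ_1 - Δ_0) = -90
  1·M_1 + 4·M_2 + 1·M_3 = 6(Δ_2 - Δ_1) = -30
Natural end conditions: M_0 = M_3 = 0.
Solving the tridiagonal system: M_0 = 0, M_1 = -22, M_2 = -2, M_3 = 0.
On [1, 2], S'(x) = b_1 + 2c_1·(x - 1) + 3d_1·(x - 1)² with b_1 = Δ_1 - h_1(2M_1 + M_2)/6 = 11/3, c_1 = M_1/2 = -11, d_1 = (M_2 - M_1)/(6h_1) = 10/3. So S'(1) = 11/3.

3.6667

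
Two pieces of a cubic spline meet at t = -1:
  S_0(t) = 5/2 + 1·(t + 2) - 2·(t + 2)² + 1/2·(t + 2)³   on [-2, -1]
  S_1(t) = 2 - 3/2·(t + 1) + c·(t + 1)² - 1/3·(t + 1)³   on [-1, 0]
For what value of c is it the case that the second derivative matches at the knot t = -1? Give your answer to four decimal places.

-0.5000

S_0''(t) = -4 + 3·(t + 2), so S_0''(-1) = -1. On the right, S_1''(-1) = 2c, so c = -1/2.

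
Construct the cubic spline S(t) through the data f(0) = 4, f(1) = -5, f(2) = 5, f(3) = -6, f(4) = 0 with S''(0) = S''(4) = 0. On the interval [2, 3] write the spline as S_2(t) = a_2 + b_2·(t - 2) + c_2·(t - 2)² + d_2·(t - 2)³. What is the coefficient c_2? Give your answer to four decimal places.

-25.7143

Let M_i = S''(x_i). Step sizes h_i = 1, 1, 1, 1; slopes of the chords Δ_i = (y_(i+1) - y_i)/h_i = -9, 10, -11, 6.
  1·M_0 + 4·M_1 + 1·M_2 = 6(Δ_1 - Δ_0) = 114
  1·M_1 + 4·M_2 + 1·M_3 = 6(Δ_2 - Δ_1) = -126
  1·M_2 + 4·M_3 + 1·M_4 = 6(Δ_3 - Δ_2) = 102
Natural end conditions: M_0 = M_4 = 0.
Solving: M_0 = 0, M_1 = 579/14, M_2 = -360/7, M_3 = 537/14, M_4 = 0.
On [2, 3], with S_2(t) = a_2 + b_2·(t - 2) + c_2·(t - 2)² + d_2·(t - 2)³: c_2 = M_2/2 = -180/7, d_2 = (M_3 - M_2)/(6h_2) = 419/28, b_2 = Δ_2 - h_2(2M_2 + M_3)/6 = -1/4.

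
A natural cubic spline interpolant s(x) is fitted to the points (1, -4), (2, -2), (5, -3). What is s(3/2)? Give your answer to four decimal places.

-2.8906

Write M_i for s''(x_i). With h_i = 1, 3 and divided differences Δ_i = 2, -1/3, the continuity of s' gives the tridiagonal system
  1·M_0 + 8·M_1 + 3·M_2 = 6(Δ_1 - Δ_0) = -14
Natural end conditions: M_0 = M_2 = 0.
Solving: M_0 = 0, M_1 = -7/4, M_2 = 0.
On [1, 2], s(x) = -4 + 55/24·(x - 1) + 0·(x - 1)² - 7/24·(x - 1)³.
With (x - 1) = 1/2: s(3/2) = -185/64.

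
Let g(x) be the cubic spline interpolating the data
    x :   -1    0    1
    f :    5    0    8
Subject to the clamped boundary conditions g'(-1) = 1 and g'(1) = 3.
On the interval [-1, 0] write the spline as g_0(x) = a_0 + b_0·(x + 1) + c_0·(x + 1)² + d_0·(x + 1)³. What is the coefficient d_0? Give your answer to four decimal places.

12.2500

Write m_i for g''(x_i). With h_i = 1, 1 and divided differences Δ_i = -5, 8, the continuity of g' gives the tridiagonal system
  1·m_0 + 4·m_1 + 1·m_2 = 6(Δ_1 - Δ_0) = 78
Clamped end conditions give two more equations: 2h_0·m_0 + h_0·m_1 = 6(Δ_0 - g'(-1)) = -36 and h_1·m_1 + 2h_1·m_2 = 6(g'(1) - Δ_1) = -30.
Solving: m_0 = -73/2, m_1 = 37, m_2 = -67/2.
On [-1, 0], with g_0(x) = a_0 + b_0·(x + 1) + c_0·(x + 1)² + d_0·(x + 1)³: c_0 = m_0/2 = -73/4, d_0 = (m_1 - m_0)/(6h_0) = 49/4, b_0 = Δ_0 - h_0(2m_0 + m_1)/6 = 1.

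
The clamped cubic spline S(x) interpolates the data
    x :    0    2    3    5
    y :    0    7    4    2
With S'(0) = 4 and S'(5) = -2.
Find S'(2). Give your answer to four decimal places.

With σ_i denoting the second derivative at x_i, h_i = 2, 1, 2, and Δ_i = (y_(i+1) − y_i)/h_i = 7/2, -3, -1:
  2·σ_0 + 6·σ_1 + 1·σ_2 = 6(Δ_1 - Δ_0) = -39
  1·σ_1 + 6·σ_2 + 2·σ_3 = 6(Δ_2 - Δ_1) = 12
Clamped end conditions give two more equations: 2h_0·σ_0 + h_0·σ_1 = 6(Δ_0 - S'(0)) = -3 and h_2·σ_2 + 2h_2·σ_3 = 6(S'(5) - Δ_2) = -6.
Hence σ_0 = 111/32, σ_1 = -135/16, σ_2 = 75/16, σ_3 = -123/32.
On [2, 3], S'(x) = b_1 + 2c_1·(x - 2) + 3d_1·(x - 2)² with b_1 = Δ_1 - h_1(2σ_1 + σ_2)/6 = -31/32, c_1 = σ_1/2 = -135/32, d_1 = (σ_2 - σ_1)/(6h_1) = 35/16. So S'(2) = -31/32.

-0.9688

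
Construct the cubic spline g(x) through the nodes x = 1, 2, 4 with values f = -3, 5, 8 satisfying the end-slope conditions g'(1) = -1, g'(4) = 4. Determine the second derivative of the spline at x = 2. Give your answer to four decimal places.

-16.3333

Let M_i = g''(x_i). Step sizes h_i = 1, 2; slopes of the chords Δ_i = (y_(i+1) - y_i)/h_i = 8, 3/2.
  1·M_0 + 6·M_1 + 2·M_2 = 6(Δ_1 - Δ_0) = -39
Clamped end conditions give two more equations: 2h_0·M_0 + h_0·M_1 = 6(Δ_0 - g'(1)) = 54 and h_1·M_1 + 2h_1·M_2 = 6(g'(4) - Δ_1) = 15.
Forward elimination and back-substitution give M_0 = 211/6, M_1 = -49/3, M_2 = 143/12.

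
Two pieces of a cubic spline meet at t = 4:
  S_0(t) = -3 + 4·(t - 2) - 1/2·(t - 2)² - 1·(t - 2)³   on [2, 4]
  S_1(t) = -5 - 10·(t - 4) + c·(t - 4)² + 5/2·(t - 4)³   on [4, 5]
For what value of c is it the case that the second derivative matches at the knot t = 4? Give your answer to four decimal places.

-6.5000

S_0''(t) = -1 - 6·(t - 2), so S_0''(4) = -13. On the right, S_1''(4) = 2c, so c = -13/2.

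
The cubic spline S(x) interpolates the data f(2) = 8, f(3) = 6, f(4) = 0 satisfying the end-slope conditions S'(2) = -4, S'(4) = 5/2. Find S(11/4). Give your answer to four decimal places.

Let m_i = S''(x_i). Step sizes h_i = 1, 1; slopes of the chords Δ_i = (y_(i+1) - y_i)/h_i = -2, -6.
  1·m_0 + 4·m_1 + 1·m_2 = 6(Δ_1 - Δ_0) = -24
Clamped end conditions give two more equations: 2h_0·m_0 + h_0·m_1 = 6(Δ_0 - S'(2)) = 12 and h_1·m_1 + 2h_1·m_2 = 6(S'(4) - Δ_1) = 51.
Forward elimination and back-substitution give m_0 = 61/4, m_1 = -37/2, m_2 = 139/4.
On [2, 3], S(x) = 8 - 4·(x - 2) + 61/8·(x - 2)² - 45/8·(x - 2)³.
With (x - 2) = 3/4: S(11/4) = 3541/512.

6.9160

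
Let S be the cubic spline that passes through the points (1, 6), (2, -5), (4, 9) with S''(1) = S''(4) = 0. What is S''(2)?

With m_i denoting the second derivative at x_i, h_i = 1, 2, and Δ_i = (y_(i+1) − y_i)/h_i = -11, 7:
  1·m_0 + 6·m_1 + 2·m_2 = 6(Δ_1 - Δ_0) = 108
Natural end conditions: m_0 = m_2 = 0.
Solving: m_0 = 0, m_1 = 18, m_2 = 0.

18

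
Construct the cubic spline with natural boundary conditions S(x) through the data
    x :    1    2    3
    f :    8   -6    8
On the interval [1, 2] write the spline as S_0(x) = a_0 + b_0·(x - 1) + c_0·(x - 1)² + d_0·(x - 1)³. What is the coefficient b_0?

-21

Let σ_i = S''(x_i). Step sizes h_i = 1, 1; slopes of the chords Δ_i = (y_(i+1) - y_i)/h_i = -14, 14.
  1·σ_0 + 4·σ_1 + 1·σ_2 = 6(Δ_1 - Δ_0) = 168
Natural end conditions: σ_0 = σ_2 = 0.
Forward elimination and back-substitution give σ_0 = 0, σ_1 = 42, σ_2 = 0.
On [1, 2], with S_0(x) = a_0 + b_0·(x - 1) + c_0·(x - 1)² + d_0·(x - 1)³: c_0 = σ_0/2 = 0, d_0 = (σ_1 - σ_0)/(6h_0) = 7, b_0 = Δ_0 - h_0(2σ_0 + σ_1)/6 = -21.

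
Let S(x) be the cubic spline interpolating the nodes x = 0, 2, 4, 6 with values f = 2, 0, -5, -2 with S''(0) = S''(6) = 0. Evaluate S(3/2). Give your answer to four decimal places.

Let M_i = S''(x_i). Step sizes h_i = 2, 2, 2; slopes of the chords Δ_i = (y_(i+1) - y_i)/h_i = -1, -5/2, 3/2.
  2·M_0 + 8·M_1 + 2·M_2 = 6(Δ_1 - Δ_0) = -9
  2·M_1 + 8·M_2 + 2·M_3 = 6(Δ_2 - Δ_1) = 24
Natural end conditions: M_0 = M_3 = 0.
Forward elimination and back-substitution give M_0 = 0, M_1 = -2, M_2 = 7/2, M_3 = 0.
On [0, 2], S(x) = 2 - 1/3·x + 0·x² - 1/6·x³.
With x = 3/2: S(3/2) = 15/16.

0.9375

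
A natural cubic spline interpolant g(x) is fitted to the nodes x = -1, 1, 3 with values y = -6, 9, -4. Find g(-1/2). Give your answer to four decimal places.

-0.6094

Write σ_i for g''(x_i). With h_i = 2, 2 and divided differences Δ_i = 15/2, -13/2, the continuity of g' gives the tridiagonal system
  2·σ_0 + 8·σ_1 + 2·σ_2 = 6(Δ_1 - Δ_0) = -84
Natural end conditions: σ_0 = σ_2 = 0.
Forward elimination and back-substitution give σ_0 = 0, σ_1 = -21/2, σ_2 = 0.
On [-1, 1], g(x) = -6 + 11·(x + 1) + 0·(x + 1)² - 7/8·(x + 1)³.
With (x + 1) = 1/2: g(-1/2) = -39/64.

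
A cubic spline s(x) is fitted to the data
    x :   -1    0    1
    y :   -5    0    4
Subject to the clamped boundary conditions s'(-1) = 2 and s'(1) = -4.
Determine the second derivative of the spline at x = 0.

Write σ_i for s''(x_i). With h_i = 1, 1 and divided differences Δ_i = 5, 4, the continuity of s' gives the tridiagonal system
  1·σ_0 + 4·σ_1 + 1·σ_2 = 6(Δ_1 - Δ_0) = -6
Clamped end conditions give two more equations: 2h_0·σ_0 + h_0·σ_1 = 6(Δ_0 - s'(-1)) = 18 and h_1·σ_1 + 2h_1·σ_2 = 6(s'(1) - Δ_1) = -48.
Forward elimination and back-substitution give σ_0 = 15/2, σ_1 = 3, σ_2 = -51/2.

3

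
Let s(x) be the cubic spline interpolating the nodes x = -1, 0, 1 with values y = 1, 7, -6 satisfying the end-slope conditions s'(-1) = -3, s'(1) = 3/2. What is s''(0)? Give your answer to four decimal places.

Let σ_i = s''(x_i). Step sizes h_i = 1, 1; slopes of the chords Δ_i = (y_(i+1) - y_i)/h_i = 6, -13.
  1·σ_0 + 4·σ_1 + 1·σ_2 = 6(Δ_1 - Δ_0) = -114
Clamped end conditions give two more equations: 2h_0·σ_0 + h_0·σ_1 = 6(Δ_0 - s'(-1)) = 54 and h_1·σ_1 + 2h_1·σ_2 = 6(s'(1) - Δ_1) = 87.
Solving: σ_0 = 231/4, σ_1 = -123/2, σ_2 = 297/4.

-61.5000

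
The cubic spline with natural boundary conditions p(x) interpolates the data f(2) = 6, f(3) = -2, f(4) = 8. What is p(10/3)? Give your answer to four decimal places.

Put M_i = p'' at the i-th knot. Here h = (1, 1) and Δ = (-8, 10), so the interior equations h_(i-1)·M_(i-1) + 2(h_(i-1)+h_i)·M_i + h_i·M_(i+1) = 6(Δ_i − Δ_(i-1)) read
  1·M_0 + 4·M_1 + 1·M_2 = 6(Δ_1 - Δ_0) = 108
Natural end conditions: M_0 = M_2 = 0.
Hence M_0 = 0, M_1 = 27, M_2 = 0.
On [3, 4], p(x) = -2 + 1·(x - 3) + 27/2·(x - 3)² - 9/2·(x - 3)³.
With (x - 3) = 1/3: p(10/3) = -1/3.

-0.3333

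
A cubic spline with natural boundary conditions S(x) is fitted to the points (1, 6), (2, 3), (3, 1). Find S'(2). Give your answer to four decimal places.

Let M_i = S''(x_i). Step sizes h_i = 1, 1; slopes of the chords Δ_i = (y_(i+1) - y_i)/h_i = -3, -2.
  1·M_0 + 4·M_1 + 1·M_2 = 6(Δ_1 - Δ_0) = 6
Natural end conditions: M_0 = M_2 = 0.
Solving: M_0 = 0, M_1 = 3/2, M_2 = 0.
On [2, 3], S'(x) = b_1 + 2c_1·(x - 2) + 3d_1·(x - 2)² with b_1 = Δ_1 - h_1(2M_1 + M_2)/6 = -5/2, c_1 = M_1/2 = 3/4, d_1 = (M_2 - M_1)/(6h_1) = -1/4. So S'(2) = -5/2.

-2.5000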